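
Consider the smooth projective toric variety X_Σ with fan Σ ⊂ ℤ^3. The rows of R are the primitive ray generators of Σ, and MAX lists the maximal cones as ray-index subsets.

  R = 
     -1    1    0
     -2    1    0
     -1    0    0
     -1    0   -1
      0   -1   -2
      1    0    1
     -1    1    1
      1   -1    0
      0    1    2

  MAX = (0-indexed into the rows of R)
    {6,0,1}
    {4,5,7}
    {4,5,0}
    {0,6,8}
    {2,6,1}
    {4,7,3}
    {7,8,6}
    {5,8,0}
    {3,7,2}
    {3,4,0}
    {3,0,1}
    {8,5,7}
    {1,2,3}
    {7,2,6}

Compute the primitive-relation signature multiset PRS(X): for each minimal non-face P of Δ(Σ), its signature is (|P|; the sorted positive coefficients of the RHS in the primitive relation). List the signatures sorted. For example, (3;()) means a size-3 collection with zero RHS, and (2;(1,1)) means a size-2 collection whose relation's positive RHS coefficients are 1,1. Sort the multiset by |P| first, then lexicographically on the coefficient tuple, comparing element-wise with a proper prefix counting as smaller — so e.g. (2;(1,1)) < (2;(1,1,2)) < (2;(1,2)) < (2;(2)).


The 15 primitive collections of Σ (r=9, n=3):

  {0,7}:  v_{0} + v_{7} = 0  ⇒ sig = (2;())
  {3,5}:  v_{3} + v_{5} = 0  ⇒ sig = (2;())
  {4,8}:  v_{4} + v_{8} = 0  ⇒ sig = (2;())
  {0,2}:  v_{0} + v_{2} = v_{1}  ⇒ sig = (2;(1))
  {1,5}:  v_{1} + v_{5} = v_{6}  ⇒ sig = (2;(1))
  {1,7}:  v_{1} + v_{7} = v_{2}  ⇒ sig = (2;(1))
  {3,6}:  v_{3} + v_{6} = v_{1}  ⇒ sig = (2;(1))
  {3,8}:  v_{3} + v_{8} = v_{6}  ⇒ sig = (2;(1))
  {4,6}:  v_{4} + v_{6} = v_{3}  ⇒ sig = (2;(1))
  {5,6}:  v_{5} + v_{6} = v_{8}  ⇒ sig = (2;(1))
  {2,5}:  v_{2} + v_{5} = v_{6} + v_{7}  ⇒ sig = (2;(1,1))
  {2,4}:  v_{2} + v_{4} = 2·v_{3} + v_{7}  ⇒ sig = (2;(1,2))
  {2,8}:  v_{2} + v_{8} = 2·v_{6} + v_{7}  ⇒ sig = (2;(1,2))
  {1,4}:  v_{1} + v_{4} = 2·v_{3}  ⇒ sig = (2;(2))
  {1,8}:  v_{1} + v_{8} = 2·v_{6}  ⇒ sig = (2;(2))

Signatures (|P|; sorted positive RHS coefficients), sorted:
    |P|=2: 15 collections, coeffs (), (), (), (1), (1), (1), (1), (1), (1), (1), (1,1), (1,2), (1,2), (2), (2)


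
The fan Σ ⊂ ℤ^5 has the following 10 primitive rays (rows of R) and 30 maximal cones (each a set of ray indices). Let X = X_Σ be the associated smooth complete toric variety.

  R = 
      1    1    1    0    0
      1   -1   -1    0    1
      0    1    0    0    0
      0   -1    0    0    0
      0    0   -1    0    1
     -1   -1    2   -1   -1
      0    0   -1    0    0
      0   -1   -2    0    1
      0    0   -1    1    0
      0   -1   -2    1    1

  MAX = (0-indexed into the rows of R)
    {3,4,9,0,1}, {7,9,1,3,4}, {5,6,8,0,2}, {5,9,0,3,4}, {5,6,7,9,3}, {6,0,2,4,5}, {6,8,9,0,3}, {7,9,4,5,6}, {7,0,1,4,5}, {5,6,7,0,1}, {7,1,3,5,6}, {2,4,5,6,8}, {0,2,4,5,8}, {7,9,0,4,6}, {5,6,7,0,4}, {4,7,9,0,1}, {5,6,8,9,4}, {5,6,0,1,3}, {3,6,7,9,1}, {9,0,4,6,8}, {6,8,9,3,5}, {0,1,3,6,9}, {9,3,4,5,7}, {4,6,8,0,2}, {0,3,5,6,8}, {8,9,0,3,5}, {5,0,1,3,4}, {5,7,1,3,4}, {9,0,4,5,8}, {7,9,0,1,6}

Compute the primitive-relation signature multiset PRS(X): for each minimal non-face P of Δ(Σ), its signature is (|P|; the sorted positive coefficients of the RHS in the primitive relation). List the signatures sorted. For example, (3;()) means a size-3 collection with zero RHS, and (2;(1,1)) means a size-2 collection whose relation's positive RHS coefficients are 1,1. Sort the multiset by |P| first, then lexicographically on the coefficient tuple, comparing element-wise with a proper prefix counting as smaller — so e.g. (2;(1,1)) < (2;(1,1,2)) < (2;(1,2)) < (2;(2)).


|primitive collections| = 14. Relations:

  P={2,3}:  v_{2} + v_{3} = 0 — sig = (2;())
  P={1,2}:  v_{1} + v_{2} = v_{0} + v_{7} — sig = (2;(1,1))
  P={2,7}:  v_{2} + v_{7} = v_{4} + v_{6} — sig = (2;(1,1))
  P={2,9}:  v_{2} + v_{9} = v_{4} + v_{8} — sig = (2;(1,1))
  P={7,8}:  v_{7} + v_{8} = v_{6} + v_{9} — sig = (2;(1,1))
  P={1,8}:  v_{1} + v_{8} = v_{0} + v_{3} + v_{6} + v_{9} — sig = (2;(1,1,1,1))
  P={0,3,7}:  v_{0} + v_{3} + v_{7} = v_{1} — sig = (3;(1))
  P={3,4,6}:  v_{3} + v_{4} + v_{6} = v_{7} — sig = (3;(1))
  P={3,4,8}:  v_{3} + v_{4} + v_{8} = v_{9} — sig = (3;(1))
  P={1,4,6}:  v_{1} + v_{4} + v_{6} = v_{0} + 2·v_{7} — sig = (3;(1,2))
  P={1,5,9}:  v_{1} + v_{5} + v_{9} = 3·v_{3} + v_{4} — sig = (3;(1,3))
  P={0,5,6,9}:  v_{0} + v_{5} + v_{6} + v_{9} = v_{3} — sig = (4;(1))
  P={0,5,7,9}:  v_{0} + v_{5} + v_{7} + v_{9} = 2·v_{3} + v_{4} — sig = (4;(1,2))
  P={0,4,5,6,8}:  v_{0} + v_{4} + v_{5} + v_{6} + v_{8} = 0 — sig = (5;())

so the primitive-relation signature multiset is
{ (2;()),  (2;(1,1)) ×4,  (2;(1,1,1,1)),  (3;(1)) ×3,  (3;(1,2)),  (3;(1,3)),  (4;(1)),  (4;(1,2)),  (5;()) }


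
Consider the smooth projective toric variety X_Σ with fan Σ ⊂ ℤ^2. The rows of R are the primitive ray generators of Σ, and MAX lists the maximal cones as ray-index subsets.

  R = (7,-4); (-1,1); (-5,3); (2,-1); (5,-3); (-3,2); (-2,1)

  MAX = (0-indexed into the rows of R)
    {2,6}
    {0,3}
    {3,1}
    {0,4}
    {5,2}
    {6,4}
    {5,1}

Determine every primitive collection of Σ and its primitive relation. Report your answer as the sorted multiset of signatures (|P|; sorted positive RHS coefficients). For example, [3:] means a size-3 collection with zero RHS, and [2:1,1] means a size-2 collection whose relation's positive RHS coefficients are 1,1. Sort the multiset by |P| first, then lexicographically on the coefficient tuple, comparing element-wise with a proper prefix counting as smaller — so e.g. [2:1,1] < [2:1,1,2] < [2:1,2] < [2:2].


Σ has 14 primitive collections:

  P={2,4}:  v_{2} + v_{4} = 0  ⇒ sig = [2:]
  P={3,6}:  v_{3} + v_{6} = 0  ⇒ sig = [2:]
  P={0,2}:  v_{0} + v_{2} = v_{3}  ⇒ sig = [2:1]
  P={0,6}:  v_{0} + v_{6} = v_{4}  ⇒ sig = [2:1]
  P={1,6}:  v_{1} + v_{6} = v_{5}  ⇒ sig = [2:1]
  P={2,3}:  v_{2} + v_{3} = v_{5}  ⇒ sig = [2:1]
  P={3,4}:  v_{3} + v_{4} = v_{0}  ⇒ sig = [2:1]
  P={3,5}:  v_{3} + v_{5} = v_{1}  ⇒ sig = [2:1]
  P={4,5}:  v_{4} + v_{5} = v_{3}  ⇒ sig = [2:1]
  P={5,6}:  v_{5} + v_{6} = v_{2}  ⇒ sig = [2:1]
  P={0,5}:  v_{0} + v_{5} = 2·v_{3}  ⇒ sig = [2:2]
  P={1,2}:  v_{1} + v_{2} = 2·v_{5}  ⇒ sig = [2:2]
  P={1,4}:  v_{1} + v_{4} = 2·v_{3}  ⇒ sig = [2:2]
  P={0,1}:  v_{0} + v_{1} = 3·v_{3}  ⇒ sig = [2:3]

so the primitive-relation signature multiset is
    [2:]
    [2:]
    [2:1]
    [2:1]
    [2:1]
    [2:1]
    [2:1]
    [2:1]
    [2:1]
    [2:1]
    [2:2]
    [2:2]
    [2:2]
    [2:3]


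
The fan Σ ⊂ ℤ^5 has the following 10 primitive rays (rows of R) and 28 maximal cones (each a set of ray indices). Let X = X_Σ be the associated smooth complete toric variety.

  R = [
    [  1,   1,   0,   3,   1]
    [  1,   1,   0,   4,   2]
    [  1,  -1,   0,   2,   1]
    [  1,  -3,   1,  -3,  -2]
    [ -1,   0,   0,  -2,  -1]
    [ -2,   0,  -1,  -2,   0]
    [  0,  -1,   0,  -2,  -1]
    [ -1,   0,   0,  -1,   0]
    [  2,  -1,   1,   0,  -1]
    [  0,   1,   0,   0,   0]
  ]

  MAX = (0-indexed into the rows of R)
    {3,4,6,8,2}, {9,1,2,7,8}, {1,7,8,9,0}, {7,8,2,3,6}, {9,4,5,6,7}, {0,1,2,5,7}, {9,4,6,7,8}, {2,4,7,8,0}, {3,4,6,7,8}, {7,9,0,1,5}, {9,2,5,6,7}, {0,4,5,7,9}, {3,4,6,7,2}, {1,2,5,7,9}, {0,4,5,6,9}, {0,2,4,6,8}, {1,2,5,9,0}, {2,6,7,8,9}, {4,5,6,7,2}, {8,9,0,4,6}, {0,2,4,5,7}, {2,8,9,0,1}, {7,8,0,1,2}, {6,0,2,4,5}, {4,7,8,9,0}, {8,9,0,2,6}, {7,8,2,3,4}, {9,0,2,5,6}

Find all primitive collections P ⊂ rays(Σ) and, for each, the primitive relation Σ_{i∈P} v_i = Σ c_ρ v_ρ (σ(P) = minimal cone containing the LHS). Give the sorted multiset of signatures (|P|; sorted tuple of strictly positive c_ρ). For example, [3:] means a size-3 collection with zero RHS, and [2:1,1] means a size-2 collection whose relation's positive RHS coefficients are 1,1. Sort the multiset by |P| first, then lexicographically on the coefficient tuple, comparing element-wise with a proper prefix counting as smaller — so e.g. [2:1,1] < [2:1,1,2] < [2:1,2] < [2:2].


Δ(Σ) — 10 vertices, 11 min non-faces:

  P = {5,8}:  v_{5} + v_{8} = v_{6} — sig = [2:1]
  P = {1,4}:  v_{1} + v_{4} = v_{0} + v_{7} — sig = [2:1,1]
  P = {1,6}:  v_{1} + v_{6} = v_{2} + v_{9} — sig = [2:1,1]
  P = {0,3}:  v_{0} + v_{3} = v_{2} + v_{4} + v_{8} — sig = [2:1,1,1]
  P = {1,3}:  v_{1} + v_{3} = v_{2} + v_{7} + v_{8} — sig = [2:1,1,1]
  P = {3,9}:  v_{3} + v_{9} = v_{6} + v_{7} + v_{8} — sig = [2:1,1,1]
  P = {3,5}:  v_{3} + v_{5} = v_{2} + v_{4} + 2·v_{6} + v_{7} — sig = [2:1,1,1,2]
  P = {0,6,7}:  v_{0} + v_{6} + v_{7} = 0 — sig = [3:]
  P = {2,4,9}:  v_{2} + v_{4} + v_{9} = 0 — sig = [3:]
  P = {0,2,7,9}:  v_{0} + v_{2} + v_{7} + v_{9} = v_{1} — sig = [4:1]
  P = {2,4,6,7,8}:  v_{2} + v_{4} + v_{6} + v_{7} + v_{8} = v_{3} — sig = [5:1]

Signatures (|P|; sorted positive RHS coefficients), sorted:
    [2:1]
    [2:1,1]
    [2:1,1]
    [2:1,1,1]
    [2:1,1,1]
    [2:1,1,1]
    [2:1,1,1,2]
    [3:]
    [3:]
    [4:1]
    [5:1]


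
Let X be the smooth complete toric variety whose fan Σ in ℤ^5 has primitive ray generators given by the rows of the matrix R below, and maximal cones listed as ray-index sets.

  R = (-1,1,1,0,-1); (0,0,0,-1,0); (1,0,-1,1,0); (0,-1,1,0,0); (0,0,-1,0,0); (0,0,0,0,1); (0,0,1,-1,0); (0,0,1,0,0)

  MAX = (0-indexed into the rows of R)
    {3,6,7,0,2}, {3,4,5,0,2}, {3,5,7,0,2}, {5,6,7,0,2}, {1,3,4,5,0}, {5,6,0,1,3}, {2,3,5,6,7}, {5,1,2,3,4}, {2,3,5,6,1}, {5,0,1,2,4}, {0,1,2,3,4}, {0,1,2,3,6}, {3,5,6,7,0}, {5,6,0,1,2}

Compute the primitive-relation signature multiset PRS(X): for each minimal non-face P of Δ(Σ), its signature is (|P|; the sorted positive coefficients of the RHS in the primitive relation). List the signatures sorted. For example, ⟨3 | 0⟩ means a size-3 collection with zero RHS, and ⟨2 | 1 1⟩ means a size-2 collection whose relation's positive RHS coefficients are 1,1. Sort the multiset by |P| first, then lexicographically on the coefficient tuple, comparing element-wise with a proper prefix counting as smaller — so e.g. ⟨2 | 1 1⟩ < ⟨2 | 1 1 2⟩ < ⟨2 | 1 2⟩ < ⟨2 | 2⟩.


5 minimal non-faces of Δ(Σ) (on 8 rays):

  P={4,7}:  v_{4} + v_{7} = 0  ⟹  sig = ⟨2 | 0⟩
  P={1,7}:  v_{1} + v_{7} = v_{6}  ⟹  sig = ⟨2 | 1⟩
  P={4,6}:  v_{4} + v_{6} = v_{1}  ⟹  sig = ⟨2 | 1⟩
  P={0,1,2,3,5}:  v_{0} + v_{1} + v_{2} + v_{3} + v_{5} = v_{7}  ⟹  sig = ⟨5 | 1⟩
  P={0,2,3,5,6}:  v_{0} + v_{2} + v_{3} + v_{5} + v_{6} = 2·v_{7}  ⟹  sig = ⟨5 | 2⟩

Sorted signature multiset PRS(X):
[⟨2 | 0⟩, ⟨2 | 1⟩, ⟨2 | 1⟩, ⟨5 | 1⟩, ⟨5 | 2⟩]


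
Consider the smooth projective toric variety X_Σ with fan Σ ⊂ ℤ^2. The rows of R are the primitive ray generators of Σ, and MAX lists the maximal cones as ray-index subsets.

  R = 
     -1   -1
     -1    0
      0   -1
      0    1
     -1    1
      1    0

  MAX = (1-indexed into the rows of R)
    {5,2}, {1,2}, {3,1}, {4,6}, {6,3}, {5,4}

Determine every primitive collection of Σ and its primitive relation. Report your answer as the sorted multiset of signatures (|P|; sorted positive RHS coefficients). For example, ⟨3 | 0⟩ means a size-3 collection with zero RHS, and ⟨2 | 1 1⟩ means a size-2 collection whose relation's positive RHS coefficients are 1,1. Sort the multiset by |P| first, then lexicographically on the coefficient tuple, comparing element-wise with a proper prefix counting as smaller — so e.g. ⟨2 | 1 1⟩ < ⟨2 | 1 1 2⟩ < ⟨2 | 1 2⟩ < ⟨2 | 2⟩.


9 minimal non-faces of Δ(Σ) (on 6 rays):

  {2,6}:  v_{2} + v_{6} = 0 ; sig = ⟨2 | 0⟩
  {3,4}:  v_{3} + v_{4} = 0 ; sig = ⟨2 | 0⟩
  {1,4}:  v_{1} + v_{4} = v_{2} ; sig = ⟨2 | 1⟩
  {1,6}:  v_{1} + v_{6} = v_{3} ; sig = ⟨2 | 1⟩
  {2,3}:  v_{2} + v_{3} = v_{1} ; sig = ⟨2 | 1⟩
  {2,4}:  v_{2} + v_{4} = v_{5} ; sig = ⟨2 | 1⟩
  {3,5}:  v_{3} + v_{5} = v_{2} ; sig = ⟨2 | 1⟩
  {5,6}:  v_{5} + v_{6} = v_{4} ; sig = ⟨2 | 1⟩
  {1,5}:  v_{1} + v_{5} = 2·v_{2} ; sig = ⟨2 | 2⟩

Hence PRS(X_Σ) =
[⟨2 | 0⟩, ⟨2 | 0⟩, ⟨2 | 1⟩, ⟨2 | 1⟩, ⟨2 | 1⟩, ⟨2 | 1⟩, ⟨2 | 1⟩, ⟨2 | 1⟩, ⟨2 | 2⟩]


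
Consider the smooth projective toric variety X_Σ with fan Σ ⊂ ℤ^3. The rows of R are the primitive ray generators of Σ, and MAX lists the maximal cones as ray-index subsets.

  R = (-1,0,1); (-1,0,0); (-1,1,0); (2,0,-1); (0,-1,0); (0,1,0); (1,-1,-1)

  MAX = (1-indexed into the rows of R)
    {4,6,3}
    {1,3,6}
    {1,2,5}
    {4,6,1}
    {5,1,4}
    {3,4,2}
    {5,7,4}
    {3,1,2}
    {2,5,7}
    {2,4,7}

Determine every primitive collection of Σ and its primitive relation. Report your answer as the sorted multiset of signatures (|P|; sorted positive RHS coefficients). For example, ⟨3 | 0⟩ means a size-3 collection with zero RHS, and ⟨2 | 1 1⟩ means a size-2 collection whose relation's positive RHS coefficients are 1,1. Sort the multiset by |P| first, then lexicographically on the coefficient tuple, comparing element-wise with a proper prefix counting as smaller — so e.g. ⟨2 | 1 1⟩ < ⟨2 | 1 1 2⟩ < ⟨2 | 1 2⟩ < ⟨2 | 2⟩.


Primitive collections (9):

  P={5,6}:  v_{5} + v_{6} = 0  ⟹  sig = ⟨2 | 0⟩
  P={1,7}:  v_{1} + v_{7} = v_{5}  ⟹  sig = ⟨2 | 1⟩
  P={2,6}:  v_{2} + v_{6} = v_{3}  ⟹  sig = ⟨2 | 1⟩
  P={3,5}:  v_{3} + v_{5} = v_{2}  ⟹  sig = ⟨2 | 1⟩
  P={6,7}:  v_{6} + v_{7} = v_{2} + v_{4}  ⟹  sig = ⟨2 | 1 1⟩
  P={3,7}:  v_{3} + v_{7} = 2·v_{2} + v_{4}  ⟹  sig = ⟨2 | 1 2⟩
  P={1,2,4}:  v_{1} + v_{2} + v_{4} = 0  ⟹  sig = ⟨3 | 0⟩
  P={1,3,4}:  v_{1} + v_{3} + v_{4} = v_{6}  ⟹  sig = ⟨3 | 1⟩
  P={2,4,5}:  v_{2} + v_{4} + v_{5} = v_{7}  ⟹  sig = ⟨3 | 1⟩

Signatures (|P|; sorted positive RHS coefficients), sorted:
    ⟨2 | 0⟩
    ⟨2 | 1⟩
    ⟨2 | 1⟩
    ⟨2 | 1⟩
    ⟨2 | 1 1⟩
    ⟨2 | 1 2⟩
    ⟨3 | 0⟩
    ⟨3 | 1⟩
    ⟨3 | 1⟩


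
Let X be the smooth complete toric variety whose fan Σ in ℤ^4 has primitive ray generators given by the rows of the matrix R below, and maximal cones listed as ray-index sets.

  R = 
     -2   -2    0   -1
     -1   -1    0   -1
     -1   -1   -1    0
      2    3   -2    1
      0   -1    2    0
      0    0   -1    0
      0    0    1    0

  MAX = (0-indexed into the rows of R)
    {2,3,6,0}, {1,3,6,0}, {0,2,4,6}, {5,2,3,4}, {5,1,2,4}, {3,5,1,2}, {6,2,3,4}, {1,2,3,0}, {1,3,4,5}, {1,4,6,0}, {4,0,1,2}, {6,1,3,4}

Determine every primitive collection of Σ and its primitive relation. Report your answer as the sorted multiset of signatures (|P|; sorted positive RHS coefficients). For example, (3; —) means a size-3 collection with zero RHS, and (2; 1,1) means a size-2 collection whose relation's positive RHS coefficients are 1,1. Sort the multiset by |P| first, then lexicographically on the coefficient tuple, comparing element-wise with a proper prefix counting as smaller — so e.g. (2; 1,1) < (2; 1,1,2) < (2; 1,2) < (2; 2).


|primitive collections| = 5. Relations:

  • {5,6}:  v_{5} + v_{6} = 0  →  sig = (2; —)
  • {0,5}:  v_{0} + v_{5} = v_{1} + v_{2}  →  sig = (2; 1,1)
  • {0,3,4}:  v_{0} + v_{3} + v_{4} = 0  →  sig = (3; —)
  • {1,2,6}:  v_{1} + v_{2} + v_{6} = v_{0}  →  sig = (3; 1)
  • {1,2,3,4}:  v_{1} + v_{2} + v_{3} + v_{4} = v_{5}  →  sig = (4; 1)

Hence PRS(X_Σ) =
    |P|=2: 2 collections, coeffs (), (1,1)
    |P|=3: 2 collections, coeffs (), (1)
    |P|=4: 1 collection, coeffs (1)


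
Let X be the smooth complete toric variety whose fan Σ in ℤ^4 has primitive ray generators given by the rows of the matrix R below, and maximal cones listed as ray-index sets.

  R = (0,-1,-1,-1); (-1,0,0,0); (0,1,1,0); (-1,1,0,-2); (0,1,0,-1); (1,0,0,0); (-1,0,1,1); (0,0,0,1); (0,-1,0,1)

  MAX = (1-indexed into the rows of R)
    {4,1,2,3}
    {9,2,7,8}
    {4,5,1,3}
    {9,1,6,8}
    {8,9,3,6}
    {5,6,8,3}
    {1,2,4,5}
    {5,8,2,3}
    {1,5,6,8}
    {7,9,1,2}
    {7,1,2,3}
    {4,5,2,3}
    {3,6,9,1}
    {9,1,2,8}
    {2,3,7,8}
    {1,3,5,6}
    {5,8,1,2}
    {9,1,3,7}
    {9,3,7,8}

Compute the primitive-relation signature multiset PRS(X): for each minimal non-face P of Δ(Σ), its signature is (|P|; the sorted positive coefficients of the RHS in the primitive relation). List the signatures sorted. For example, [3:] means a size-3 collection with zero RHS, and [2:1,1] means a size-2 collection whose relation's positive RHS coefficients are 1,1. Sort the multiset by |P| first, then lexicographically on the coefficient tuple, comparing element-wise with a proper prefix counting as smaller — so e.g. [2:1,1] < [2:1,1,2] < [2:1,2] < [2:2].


Minimal non-faces — 12 found among 9 rays, 19 max cones:

  P = {2,6}:  v_{2} + v_{6} = 0  ⟹  sig = [2:]
  P = {5,9}:  v_{5} + v_{9} = 0  ⟹  sig = [2:]
  P = {4,8}:  v_{4} + v_{8} = v_{2} + v_{5}  ⟹  sig = [2:1,1]
  P = {5,7}:  v_{5} + v_{7} = v_{2} + v_{3}  ⟹  sig = [2:1,1]
  P = {6,7}:  v_{6} + v_{7} = v_{3} + v_{9}  ⟹  sig = [2:1,1]
  P = {4,6}:  v_{4} + v_{6} = v_{1} + v_{3} + v_{5}  ⟹  sig = [2:1,1,1]
  P = {4,9}:  v_{4} + v_{9} = v_{1} + v_{2} + v_{3}  ⟹  sig = [2:1,1,1]
  P = {4,7}:  v_{4} + v_{7} = v_{1} + 2·v_{2} + 2·v_{3}  ⟹  sig = [2:1,2,2]
  P = {1,3,8}:  v_{1} + v_{3} + v_{8} = 0  ⟹  sig = [3:]
  P = {2,3,9}:  v_{2} + v_{3} + v_{9} = v_{7}  ⟹  sig = [3:1]
  P = {1,7,8}:  v_{1} + v_{7} + v_{8} = v_{2} + v_{9}  ⟹  sig = [3:1,1]
  P = {1,2,3,5}:  v_{1} + v_{2} + v_{3} + v_{5} = v_{4}  ⟹  sig = [4:1]

so the primitive-relation signature multiset is
{ [2:] ×2,  [2:1,1] ×3,  [2:1,1,1] ×2,  [2:1,2,2],  [3:],  [3:1],  [3:1,1],  [4:1] }


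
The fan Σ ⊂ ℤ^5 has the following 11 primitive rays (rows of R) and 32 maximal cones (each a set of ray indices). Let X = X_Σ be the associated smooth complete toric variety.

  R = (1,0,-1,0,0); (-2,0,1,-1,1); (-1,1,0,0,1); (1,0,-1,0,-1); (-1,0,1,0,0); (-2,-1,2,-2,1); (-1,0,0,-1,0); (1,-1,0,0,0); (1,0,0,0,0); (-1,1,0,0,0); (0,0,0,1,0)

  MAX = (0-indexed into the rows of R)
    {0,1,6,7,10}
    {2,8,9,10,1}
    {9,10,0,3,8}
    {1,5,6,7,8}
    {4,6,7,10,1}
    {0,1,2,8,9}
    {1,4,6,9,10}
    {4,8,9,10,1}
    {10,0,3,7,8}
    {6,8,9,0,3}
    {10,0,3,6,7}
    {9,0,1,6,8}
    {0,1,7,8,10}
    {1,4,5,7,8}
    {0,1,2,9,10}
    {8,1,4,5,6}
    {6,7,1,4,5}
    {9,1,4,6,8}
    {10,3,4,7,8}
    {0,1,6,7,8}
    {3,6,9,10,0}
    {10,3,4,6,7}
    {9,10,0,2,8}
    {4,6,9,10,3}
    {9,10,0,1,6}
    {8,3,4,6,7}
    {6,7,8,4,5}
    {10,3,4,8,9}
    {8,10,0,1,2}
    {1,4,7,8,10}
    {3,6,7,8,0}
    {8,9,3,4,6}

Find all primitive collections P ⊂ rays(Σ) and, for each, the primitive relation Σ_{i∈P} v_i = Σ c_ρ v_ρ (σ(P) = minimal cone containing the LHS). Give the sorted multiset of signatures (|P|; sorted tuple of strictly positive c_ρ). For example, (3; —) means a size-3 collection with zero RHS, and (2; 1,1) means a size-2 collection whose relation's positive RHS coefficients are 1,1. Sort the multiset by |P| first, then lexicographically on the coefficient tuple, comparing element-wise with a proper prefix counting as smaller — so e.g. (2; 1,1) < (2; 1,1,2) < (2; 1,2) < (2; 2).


Primitive collections (15):

  P={0,4}:  v_{0} + v_{4} = 0 — sig = (2; —)
  P={7,9}:  v_{7} + v_{9} = 0 — sig = (2; —)
  P={1,3}:  v_{1} + v_{3} = v_{6} — sig = (2; 1)
  P={2,3}:  v_{2} + v_{3} = v_{0} + v_{9} — sig = (2; 1,1)
  P={2,6}:  v_{2} + v_{6} = v_{0} + v_{1} + v_{9} — sig = (2; 1,1,1)
  P={5,10}:  v_{5} + v_{10} = v_{1} + v_{4} + v_{7} — sig = (2; 1,1,1)
  P={0,5}:  v_{0} + v_{5} = v_{1} + v_{6} + v_{7} + v_{8} — sig = (2; 1,1,1,1)
  P={2,4}:  v_{2} + v_{4} = v_{1} + v_{8} + v_{9} + v_{10} — sig = (2; 1,1,1,1)
  P={2,7}:  v_{2} + v_{7} = v_{0} + v_{1} + v_{8} + v_{10} — sig = (2; 1,1,1,1)
  P={5,9}:  v_{5} + v_{9} = v_{1} + v_{4} + v_{6} + v_{8} — sig = (2; 1,1,1,1)
  P={3,5}:  v_{3} + v_{5} = v_{4} + 2·v_{6} + v_{7} + v_{8} — sig = (2; 1,1,1,2)
  P={2,5}:  v_{2} + v_{5} = 2·v_{1} + v_{8} — sig = (2; 1,2)
  P={6,8,10}:  v_{6} + v_{8} + v_{10} = 0 — sig = (3; —)
  P={0,1,8,9,10}:  v_{0} + v_{1} + v_{8} + v_{9} + v_{10} = v_{2} — sig = (5; 1)
  P={1,4,6,7,8}:  v_{1} + v_{4} + v_{6} + v_{7} + v_{8} = v_{5} — sig = (5; 1)

Hence PRS(X_Σ) =
    (2; —)
    (2; —)
    (2; 1)
    (2; 1,1)
    (2; 1,1,1)
    (2; 1,1,1)
    (2; 1,1,1,1)
    (2; 1,1,1,1)
    (2; 1,1,1,1)
    (2; 1,1,1,1)
    (2; 1,1,1,2)
    (2; 1,2)
    (3; —)
    (5; 1)
    (5; 1)


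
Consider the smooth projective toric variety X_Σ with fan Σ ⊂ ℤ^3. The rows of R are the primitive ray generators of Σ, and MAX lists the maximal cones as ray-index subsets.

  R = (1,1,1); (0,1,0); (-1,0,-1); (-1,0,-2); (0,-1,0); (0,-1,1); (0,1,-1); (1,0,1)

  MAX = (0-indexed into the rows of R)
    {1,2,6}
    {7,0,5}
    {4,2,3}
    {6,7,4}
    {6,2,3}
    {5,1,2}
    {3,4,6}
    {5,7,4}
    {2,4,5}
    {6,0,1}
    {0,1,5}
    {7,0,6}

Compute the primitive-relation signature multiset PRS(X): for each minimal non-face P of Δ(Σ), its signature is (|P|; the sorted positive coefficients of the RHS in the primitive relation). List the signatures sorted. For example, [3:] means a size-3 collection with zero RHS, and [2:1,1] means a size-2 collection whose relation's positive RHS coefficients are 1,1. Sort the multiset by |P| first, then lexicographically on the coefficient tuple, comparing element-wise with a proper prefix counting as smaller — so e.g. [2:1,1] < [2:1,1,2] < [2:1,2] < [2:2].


The 11 primitive collections of Σ (r=8, n=3):

  • {1,4}:  v_{1} + v_{4} = 0  so sig = [2:]
  • {2,7}:  v_{2} + v_{7} = 0  so sig = [2:]
  • {5,6}:  v_{5} + v_{6} = 0  so sig = [2:]
  • {0,2}:  v_{0} + v_{2} = v_{1}  so sig = [2:1]
  • {0,3}:  v_{0} + v_{3} = v_{6}  so sig = [2:1]
  • {0,4}:  v_{0} + v_{4} = v_{7}  so sig = [2:1]
  • {1,7}:  v_{1} + v_{7} = v_{0}  so sig = [2:1]
  • {1,3}:  v_{1} + v_{3} = v_{2} + v_{6}  so sig = [2:1,1]
  • {3,5}:  v_{3} + v_{5} = v_{2} + v_{4}  so sig = [2:1,1]
  • {3,7}:  v_{3} + v_{7} = v_{4} + v_{6}  so sig = [2:1,1]
  • {2,4,6}:  v_{2} + v_{4} + v_{6} = v_{3}  so sig = [3:1]

Hence PRS(X_Σ) =
{ [2:] ×3,  [2:1] ×4,  [2:1,1] ×3,  [3:1] }


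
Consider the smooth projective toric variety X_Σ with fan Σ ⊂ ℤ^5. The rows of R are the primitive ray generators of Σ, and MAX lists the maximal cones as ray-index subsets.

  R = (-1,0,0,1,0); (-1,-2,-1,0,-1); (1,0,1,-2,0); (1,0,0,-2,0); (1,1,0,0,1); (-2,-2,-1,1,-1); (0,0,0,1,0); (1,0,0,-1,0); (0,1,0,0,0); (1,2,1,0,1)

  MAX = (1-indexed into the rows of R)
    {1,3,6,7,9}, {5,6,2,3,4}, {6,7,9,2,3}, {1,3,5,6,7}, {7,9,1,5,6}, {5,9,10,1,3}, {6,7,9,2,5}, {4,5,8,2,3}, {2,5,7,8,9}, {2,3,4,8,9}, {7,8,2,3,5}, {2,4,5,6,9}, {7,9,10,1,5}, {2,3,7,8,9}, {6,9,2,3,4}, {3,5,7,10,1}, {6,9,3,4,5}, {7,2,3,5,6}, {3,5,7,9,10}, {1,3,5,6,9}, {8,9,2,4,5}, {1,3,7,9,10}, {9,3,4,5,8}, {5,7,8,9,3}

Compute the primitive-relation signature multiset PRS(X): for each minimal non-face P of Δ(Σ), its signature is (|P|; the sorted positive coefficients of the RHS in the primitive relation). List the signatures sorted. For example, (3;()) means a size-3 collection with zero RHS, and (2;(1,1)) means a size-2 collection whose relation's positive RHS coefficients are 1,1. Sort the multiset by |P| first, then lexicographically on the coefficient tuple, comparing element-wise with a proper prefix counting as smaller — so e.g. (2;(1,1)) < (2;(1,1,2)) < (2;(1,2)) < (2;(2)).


Σ has 12 primitive collections:

  P = {1,8}:  v_{1} + v_{8} = 0  ⟹  sig = (2;())
  P = {2,10}:  v_{2} + v_{10} = 0  ⟹  sig = (2;())
  P = {1,2}:  v_{1} + v_{2} = v_{6}  ⟹  sig = (2;(1))
  P = {4,7}:  v_{4} + v_{7} = v_{8}  ⟹  sig = (2;(1))
  P = {6,8}:  v_{6} + v_{8} = v_{2}  ⟹  sig = (2;(1))
  P = {6,10}:  v_{6} + v_{10} = v_{1}  ⟹  sig = (2;(1))
  P = {4,10}:  v_{4} + v_{10} = v_{3} + v_{5} + v_{9}  ⟹  sig = (2;(1,1,1))
  P = {1,4}:  v_{1} + v_{4} = v_{3} + v_{5} + v_{6} + v_{9}  ⟹  sig = (2;(1,1,1,1))
  P = {8,10}:  v_{8} + v_{10} = v_{3} + v_{5} + v_{7} + v_{9}  ⟹  sig = (2;(1,1,1,1))
  P = {2,3,5,9}:  v_{2} + v_{3} + v_{5} + v_{9} = v_{4}  ⟹  sig = (4;(1))
  P = {3,5,6,7,9}:  v_{3} + v_{5} + v_{6} + v_{7} + v_{9} = 0  ⟹  sig = (5;())
  P = {1,3,5,7,9}:  v_{1} + v_{3} + v_{5} + v_{7} + v_{9} = v_{10}  ⟹  sig = (5;(1))

Hence PRS(X_Σ) =
{ (2;()) ×2,  (2;(1)) ×4,  (2;(1,1,1)),  (2;(1,1,1,1)) ×2,  (4;(1)),  (5;()),  (5;(1)) }


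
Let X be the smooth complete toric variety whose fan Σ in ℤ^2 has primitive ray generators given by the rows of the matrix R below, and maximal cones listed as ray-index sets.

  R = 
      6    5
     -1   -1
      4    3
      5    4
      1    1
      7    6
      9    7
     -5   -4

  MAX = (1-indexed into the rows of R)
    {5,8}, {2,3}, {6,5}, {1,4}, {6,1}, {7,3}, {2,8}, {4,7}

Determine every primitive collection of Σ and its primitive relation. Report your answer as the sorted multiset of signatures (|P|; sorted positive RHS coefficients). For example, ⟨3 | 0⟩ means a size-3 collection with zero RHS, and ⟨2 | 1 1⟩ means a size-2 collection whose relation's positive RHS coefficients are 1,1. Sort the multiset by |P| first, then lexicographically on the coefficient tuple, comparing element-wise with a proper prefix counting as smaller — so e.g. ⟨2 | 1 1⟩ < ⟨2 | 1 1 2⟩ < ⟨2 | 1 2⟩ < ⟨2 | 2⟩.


20 collections generate NE(X_Σ); each relation:

  P={2,5}:  v_{2} + v_{5} = 0 ; sig = ⟨2 | 0⟩
  P={4,8}:  v_{4} + v_{8} = 0 ; sig = ⟨2 | 0⟩
  P={1,2}:  v_{1} + v_{2} = v_{4} ; sig = ⟨2 | 1⟩
  P={1,5}:  v_{1} + v_{5} = v_{6} ; sig = ⟨2 | 1⟩
  P={1,8}:  v_{1} + v_{8} = v_{5} ; sig = ⟨2 | 1⟩
  P={2,4}:  v_{2} + v_{4} = v_{3} ; sig = ⟨2 | 1⟩
  P={2,6}:  v_{2} + v_{6} = v_{1} ; sig = ⟨2 | 1⟩
  P={3,4}:  v_{3} + v_{4} = v_{7} ; sig = ⟨2 | 1⟩
  P={3,5}:  v_{3} + v_{5} = v_{4} ; sig = ⟨2 | 1⟩
  P={3,8}:  v_{3} + v_{8} = v_{2} ; sig = ⟨2 | 1⟩
  P={4,5}:  v_{4} + v_{5} = v_{1} ; sig = ⟨2 | 1⟩
  P={7,8}:  v_{7} + v_{8} = v_{3} ; sig = ⟨2 | 1⟩
  P={3,6}:  v_{3} + v_{6} = v_{1} + v_{4} ; sig = ⟨2 | 1 1⟩
  P={6,7}:  v_{6} + v_{7} = v_{1} + 2·v_{4} ; sig = ⟨2 | 1 2⟩
  P={1,3}:  v_{1} + v_{3} = 2·v_{4} ; sig = ⟨2 | 2⟩
  P={2,7}:  v_{2} + v_{7} = 2·v_{3} ; sig = ⟨2 | 2⟩
  P={4,6}:  v_{4} + v_{6} = 2·v_{1} ; sig = ⟨2 | 2⟩
  P={5,7}:  v_{5} + v_{7} = 2·v_{4} ; sig = ⟨2 | 2⟩
  P={6,8}:  v_{6} + v_{8} = 2·v_{5} ; sig = ⟨2 | 2⟩
  P={1,7}:  v_{1} + v_{7} = 3·v_{4} ; sig = ⟨2 | 3⟩

Sorted signature multiset PRS(X):
[⟨2 | 0⟩, ⟨2 | 0⟩, ⟨2 | 1⟩, ⟨2 | 1⟩, ⟨2 | 1⟩, ⟨2 | 1⟩, ⟨2 | 1⟩, ⟨2 | 1⟩, ⟨2 | 1⟩, ⟨2 | 1⟩, ⟨2 | 1⟩, ⟨2 | 1⟩, ⟨2 | 1 1⟩, ⟨2 | 1 2⟩, ⟨2 | 2⟩, ⟨2 | 2⟩, ⟨2 | 2⟩, ⟨2 | 2⟩, ⟨2 | 2⟩, ⟨2 | 3⟩]


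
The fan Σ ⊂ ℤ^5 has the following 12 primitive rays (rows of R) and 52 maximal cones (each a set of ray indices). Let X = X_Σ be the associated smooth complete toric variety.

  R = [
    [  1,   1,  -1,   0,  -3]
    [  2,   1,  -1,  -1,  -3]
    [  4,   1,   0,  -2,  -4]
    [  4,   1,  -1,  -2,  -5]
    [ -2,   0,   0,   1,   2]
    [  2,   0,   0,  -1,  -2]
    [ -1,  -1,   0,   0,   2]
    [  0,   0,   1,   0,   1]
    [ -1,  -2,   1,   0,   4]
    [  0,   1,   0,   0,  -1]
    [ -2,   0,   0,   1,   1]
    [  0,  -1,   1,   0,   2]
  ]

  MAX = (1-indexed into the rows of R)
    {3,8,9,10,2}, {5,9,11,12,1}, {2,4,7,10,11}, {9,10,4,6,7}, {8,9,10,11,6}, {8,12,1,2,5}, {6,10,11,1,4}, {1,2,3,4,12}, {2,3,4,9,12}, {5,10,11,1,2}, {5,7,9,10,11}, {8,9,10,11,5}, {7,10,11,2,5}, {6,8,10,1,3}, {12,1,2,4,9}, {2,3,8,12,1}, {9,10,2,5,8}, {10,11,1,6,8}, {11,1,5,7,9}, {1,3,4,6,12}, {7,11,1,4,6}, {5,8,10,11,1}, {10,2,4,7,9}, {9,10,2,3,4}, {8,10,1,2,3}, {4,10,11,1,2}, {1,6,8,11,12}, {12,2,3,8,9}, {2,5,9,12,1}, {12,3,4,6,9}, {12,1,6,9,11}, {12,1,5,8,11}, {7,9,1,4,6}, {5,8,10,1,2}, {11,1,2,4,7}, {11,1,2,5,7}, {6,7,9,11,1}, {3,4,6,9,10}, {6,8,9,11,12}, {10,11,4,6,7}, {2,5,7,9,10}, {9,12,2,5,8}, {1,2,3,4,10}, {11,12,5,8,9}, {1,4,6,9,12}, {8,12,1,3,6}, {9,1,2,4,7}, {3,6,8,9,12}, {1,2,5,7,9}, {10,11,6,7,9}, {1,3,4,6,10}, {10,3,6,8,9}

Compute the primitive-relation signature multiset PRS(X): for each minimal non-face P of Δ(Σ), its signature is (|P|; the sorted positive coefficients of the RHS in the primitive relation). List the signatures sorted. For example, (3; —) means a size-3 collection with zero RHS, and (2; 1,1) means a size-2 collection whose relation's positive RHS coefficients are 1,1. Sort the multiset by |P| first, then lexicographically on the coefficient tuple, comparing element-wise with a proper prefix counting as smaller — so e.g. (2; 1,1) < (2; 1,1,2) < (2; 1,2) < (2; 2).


Δ(Σ) — 12 vertices, 19 min non-faces:

  P={5,6}:  v_{5} + v_{6} = 0  ⟹  sig = (2; —)
  P={2,6}:  v_{2} + v_{6} = v_{4}  ⟹  sig = (2; 1)
  P={4,5}:  v_{4} + v_{5} = v_{2}  ⟹  sig = (2; 1)
  P={4,8}:  v_{4} + v_{8} = v_{3}  ⟹  sig = (2; 1)
  P={7,12}:  v_{7} + v_{12} = v_{9}  ⟹  sig = (2; 1)
  P={10,12}:  v_{10} + v_{12} = v_{8}  ⟹  sig = (2; 1)
  P={3,5}:  v_{3} + v_{5} = v_{2} + v_{8}  ⟹  sig = (2; 1,1)
  P={3,11}:  v_{3} + v_{11} = v_{6} + v_{10}  ⟹  sig = (2; 1,1)
  P={7,8}:  v_{7} + v_{8} = v_{9} + v_{10}  ⟹  sig = (2; 1,1)
  P={3,7}:  v_{3} + v_{7} = v_{4} + v_{9} + v_{10}  ⟹  sig = (2; 1,1,1)
  P={1,9,10}:  v_{1} + v_{9} + v_{10} = 0  ⟹  sig = (3; —)
  P={2,11,12}:  v_{2} + v_{11} + v_{12} = 0  ⟹  sig = (3; —)
  P={1,8,9}:  v_{1} + v_{8} + v_{9} = v_{12}  ⟹  sig = (3; 1)
  P={2,8,11}:  v_{2} + v_{8} + v_{11} = v_{10}  ⟹  sig = (3; 1)
  P={2,9,11}:  v_{2} + v_{9} + v_{11} = v_{7}  ⟹  sig = (3; 1)
  P={4,11,12}:  v_{4} + v_{11} + v_{12} = v_{6}  ⟹  sig = (3; 1)
  P={1,3,9}:  v_{1} + v_{3} + v_{9} = v_{4} + v_{12}  ⟹  sig = (3; 1,1)
  P={1,7,10}:  v_{1} + v_{7} + v_{10} = v_{2} + v_{11}  ⟹  sig = (3; 1,1)
  P={4,9,11}:  v_{4} + v_{9} + v_{11} = v_{6} + v_{7}  ⟹  sig = (3; 1,1)

Sorted signature multiset PRS(X):
{ (2; —),  (2; 1) ×5,  (2; 1,1) ×3,  (2; 1,1,1),  (3; —) ×2,  (3; 1) ×4,  (3; 1,1) ×3 }


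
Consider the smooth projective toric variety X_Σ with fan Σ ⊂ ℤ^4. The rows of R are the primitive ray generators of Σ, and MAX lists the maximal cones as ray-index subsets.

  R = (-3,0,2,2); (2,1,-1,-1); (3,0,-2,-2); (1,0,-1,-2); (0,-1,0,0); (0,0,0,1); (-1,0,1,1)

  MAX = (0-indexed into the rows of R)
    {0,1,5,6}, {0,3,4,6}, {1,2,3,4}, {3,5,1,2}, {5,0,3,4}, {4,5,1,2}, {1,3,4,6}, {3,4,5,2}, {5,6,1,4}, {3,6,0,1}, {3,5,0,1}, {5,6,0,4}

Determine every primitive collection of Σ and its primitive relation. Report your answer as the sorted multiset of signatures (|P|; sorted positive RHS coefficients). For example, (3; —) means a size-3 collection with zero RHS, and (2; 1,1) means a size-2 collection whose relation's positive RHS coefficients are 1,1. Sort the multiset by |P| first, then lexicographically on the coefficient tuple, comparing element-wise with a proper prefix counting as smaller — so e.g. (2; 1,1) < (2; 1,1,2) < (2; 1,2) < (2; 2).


5 minimal non-faces of Δ(Σ) (on 7 rays):

  P = {0,2}:  v_{0} + v_{2} = 0  ⟹  sig = (2; —)
  P = {2,6}:  v_{2} + v_{6} = v_{1} + v_{4}  ⟹  sig = (2; 1,1)
  P = {3,5,6}:  v_{3} + v_{5} + v_{6} = 0  ⟹  sig = (3; —)
  P = {0,1,4}:  v_{0} + v_{1} + v_{4} = v_{6}  ⟹  sig = (3; 1)
  P = {1,3,4,5}:  v_{1} + v_{3} + v_{4} + v_{5} = v_{2}  ⟹  sig = (4; 1)

Hence PRS(X_Σ) =
[(2; —), (2; 1,1), (3; —), (3; 1), (4; 1)]


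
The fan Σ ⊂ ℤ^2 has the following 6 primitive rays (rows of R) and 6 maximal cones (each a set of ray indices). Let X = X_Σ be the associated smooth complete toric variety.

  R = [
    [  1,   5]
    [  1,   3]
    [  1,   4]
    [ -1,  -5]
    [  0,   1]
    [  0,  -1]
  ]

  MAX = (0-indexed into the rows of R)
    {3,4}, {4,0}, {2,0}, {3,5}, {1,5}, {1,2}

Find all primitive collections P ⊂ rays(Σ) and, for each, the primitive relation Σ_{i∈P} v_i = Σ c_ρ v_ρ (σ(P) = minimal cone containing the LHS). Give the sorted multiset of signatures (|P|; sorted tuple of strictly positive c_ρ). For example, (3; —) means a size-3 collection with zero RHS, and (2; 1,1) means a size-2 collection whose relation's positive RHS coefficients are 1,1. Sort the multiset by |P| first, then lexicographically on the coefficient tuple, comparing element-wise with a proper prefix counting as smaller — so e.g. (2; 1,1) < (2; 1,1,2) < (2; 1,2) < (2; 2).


Primitive collections (9):

  P = {0,3}:  v_{0} + v_{3} = 0  so sig = (2; —)
  P = {4,5}:  v_{4} + v_{5} = 0  so sig = (2; —)
  P = {0,5}:  v_{0} + v_{5} = v_{2}  so sig = (2; 1)
  P = {1,4}:  v_{1} + v_{4} = v_{2}  so sig = (2; 1)
  P = {2,3}:  v_{2} + v_{3} = v_{5}  so sig = (2; 1)
  P = {2,4}:  v_{2} + v_{4} = v_{0}  so sig = (2; 1)
  P = {2,5}:  v_{2} + v_{5} = v_{1}  so sig = (2; 1)
  P = {0,1}:  v_{0} + v_{1} = 2·v_{2}  so sig = (2; 2)
  P = {1,3}:  v_{1} + v_{3} = 2·v_{5}  so sig = (2; 2)

so the primitive-relation signature multiset is
    (2; —)
    (2; —)
    (2; 1)
    (2; 1)
    (2; 1)
    (2; 1)
    (2; 1)
    (2; 2)
    (2; 2)


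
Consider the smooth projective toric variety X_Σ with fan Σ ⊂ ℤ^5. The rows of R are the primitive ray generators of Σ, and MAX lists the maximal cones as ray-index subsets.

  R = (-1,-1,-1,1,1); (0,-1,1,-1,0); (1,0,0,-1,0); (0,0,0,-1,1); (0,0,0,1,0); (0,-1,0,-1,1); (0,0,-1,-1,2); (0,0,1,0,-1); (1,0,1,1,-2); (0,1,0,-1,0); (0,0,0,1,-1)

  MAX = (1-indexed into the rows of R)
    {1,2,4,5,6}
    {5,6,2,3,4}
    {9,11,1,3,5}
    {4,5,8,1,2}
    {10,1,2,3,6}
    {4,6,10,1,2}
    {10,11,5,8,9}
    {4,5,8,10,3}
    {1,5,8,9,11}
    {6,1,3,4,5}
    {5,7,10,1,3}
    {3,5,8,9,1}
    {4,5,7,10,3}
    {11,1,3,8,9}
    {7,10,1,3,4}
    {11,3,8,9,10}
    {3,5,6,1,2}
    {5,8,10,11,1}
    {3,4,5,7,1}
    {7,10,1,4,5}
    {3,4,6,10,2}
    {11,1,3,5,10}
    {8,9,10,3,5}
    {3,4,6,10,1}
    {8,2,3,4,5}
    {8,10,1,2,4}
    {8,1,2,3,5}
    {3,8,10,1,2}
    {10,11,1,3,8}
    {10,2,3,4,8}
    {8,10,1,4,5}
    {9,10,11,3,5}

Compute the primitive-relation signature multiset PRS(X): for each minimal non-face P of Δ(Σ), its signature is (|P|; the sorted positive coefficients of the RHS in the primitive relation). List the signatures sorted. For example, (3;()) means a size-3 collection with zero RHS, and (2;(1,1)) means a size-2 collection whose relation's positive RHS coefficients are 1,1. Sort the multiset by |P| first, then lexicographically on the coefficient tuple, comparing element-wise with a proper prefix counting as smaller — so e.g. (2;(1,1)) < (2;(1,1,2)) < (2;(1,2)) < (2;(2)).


Σ has 20 primitive collections:

  P={4,11}:  v_{4} + v_{11} = 0  →  sig = (2;())
  P={6,8}:  v_{6} + v_{8} = v_{2}  →  sig = (2;(1))
  P={7,8}:  v_{7} + v_{8} = v_{4}  →  sig = (2;(1))
  P={2,7}:  v_{2} + v_{7} = v_{4} + v_{6}  →  sig = (2;(1,1))
  P={7,9}:  v_{7} + v_{9} = v_{3} + v_{5}  →  sig = (2;(1,1))
  P={4,9}:  v_{4} + v_{9} = v_{3} + v_{5} + v_{8}  →  sig = (2;(1,1,1))
  P={6,11}:  v_{6} + v_{11} = v_{1} + v_{3} + v_{8}  →  sig = (2;(1,1,1))
  P={7,11}:  v_{7} + v_{11} = v_{1} + v_{3} + v_{5} + v_{10}  →  sig = (2;(1,1,1,1))
  P={2,11}:  v_{2} + v_{11} = v_{1} + v_{3} + 2·v_{8}  →  sig = (2;(1,1,2))
  P={6,7}:  v_{6} + v_{7} = v_{1} + v_{3} + 2·v_{4}  →  sig = (2;(1,1,2))
  P={6,9}:  v_{6} + v_{9} = v_{1} + 2·v_{3} + v_{5} + 2·v_{8}  →  sig = (2;(1,1,2,2))
  P={2,9}:  v_{2} + v_{9} = v_{1} + 2·v_{3} + v_{5} + 3·v_{8}  →  sig = (2;(1,1,2,3))
  P={1,9,10}:  v_{1} + v_{9} + v_{10} = v_{11}  →  sig = (3;(1))
  P={5,6,10}:  v_{5} + v_{6} + v_{10} = v_{4}  →  sig = (3;(1))
  P={2,5,10}:  v_{2} + v_{5} + v_{10} = v_{4} + v_{8}  →  sig = (3;(1,1))
  P={1,3,4,8}:  v_{1} + v_{3} + v_{4} + v_{8} = v_{6}  →  sig = (4;(1))
  P={3,5,8,11}:  v_{3} + v_{5} + v_{8} + v_{11} = v_{9}  →  sig = (4;(1))
  P={1,2,3,4}:  v_{1} + v_{2} + v_{3} + v_{4} = 2·v_{6}  →  sig = (4;(2))
  P={1,3,5,8,10}:  v_{1} + v_{3} + v_{5} + v_{8} + v_{10} = 0  →  sig = (5;())
  P={1,3,4,5,10}:  v_{1} + v_{3} + v_{4} + v_{5} + v_{10} = v_{7}  →  sig = (5;(1))

so the primitive-relation signature multiset is
    |P|=2: 12 collections, coeffs (), (1), (1), (1,1), (1,1), (1,1,1), (1,1,1), (1,1,1,1), (1,1,2), (1,1,2), (1,1,2,2), (1,1,2,3)
    |P|=3: 3 collections, coeffs (1), (1), (1,1)
    |P|=4: 3 collections, coeffs (1), (1), (2)
    |P|=5: 2 collections, coeffs (), (1)


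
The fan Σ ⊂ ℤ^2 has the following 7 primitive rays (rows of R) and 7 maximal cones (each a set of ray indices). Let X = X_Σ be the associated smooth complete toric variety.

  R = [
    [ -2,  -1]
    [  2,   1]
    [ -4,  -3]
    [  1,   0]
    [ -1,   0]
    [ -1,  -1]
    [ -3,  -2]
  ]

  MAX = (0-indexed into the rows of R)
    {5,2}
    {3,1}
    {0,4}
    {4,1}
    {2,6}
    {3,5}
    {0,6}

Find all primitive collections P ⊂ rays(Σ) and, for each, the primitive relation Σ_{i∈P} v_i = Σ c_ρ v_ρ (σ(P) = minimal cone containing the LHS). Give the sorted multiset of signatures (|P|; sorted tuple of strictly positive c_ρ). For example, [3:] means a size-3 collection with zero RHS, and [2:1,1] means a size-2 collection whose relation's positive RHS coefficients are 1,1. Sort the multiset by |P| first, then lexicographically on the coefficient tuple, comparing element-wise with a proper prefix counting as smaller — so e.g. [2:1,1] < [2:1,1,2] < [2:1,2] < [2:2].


14 minimal non-faces of Δ(Σ) (on 7 rays):

  {0,1}:  v_{0} + v_{1} = 0 ; sig = [2:]
  {3,4}:  v_{3} + v_{4} = 0 ; sig = [2:]
  {0,3}:  v_{0} + v_{3} = v_{5} ; sig = [2:1]
  {0,5}:  v_{0} + v_{5} = v_{6} ; sig = [2:1]
  {1,5}:  v_{1} + v_{5} = v_{3} ; sig = [2:1]
  {1,6}:  v_{1} + v_{6} = v_{5} ; sig = [2:1]
  {4,5}:  v_{4} + v_{5} = v_{0} ; sig = [2:1]
  {5,6}:  v_{5} + v_{6} = v_{2} ; sig = [2:1]
  {2,4}:  v_{2} + v_{4} = v_{0} + v_{6} ; sig = [2:1,1]
  {0,2}:  v_{0} + v_{2} = 2·v_{6} ; sig = [2:2]
  {1,2}:  v_{1} + v_{2} = 2·v_{5} ; sig = [2:2]
  {3,6}:  v_{3} + v_{6} = 2·v_{5} ; sig = [2:2]
  {4,6}:  v_{4} + v_{6} = 2·v_{0} ; sig = [2:2]
  {2,3}:  v_{2} + v_{3} = 3·v_{5} ; sig = [2:3]

Hence PRS(X_Σ) =
[[2:], [2:], [2:1], [2:1], [2:1], [2:1], [2:1], [2:1], [2:1,1], [2:2], [2:2], [2:2], [2:2], [2:3]]


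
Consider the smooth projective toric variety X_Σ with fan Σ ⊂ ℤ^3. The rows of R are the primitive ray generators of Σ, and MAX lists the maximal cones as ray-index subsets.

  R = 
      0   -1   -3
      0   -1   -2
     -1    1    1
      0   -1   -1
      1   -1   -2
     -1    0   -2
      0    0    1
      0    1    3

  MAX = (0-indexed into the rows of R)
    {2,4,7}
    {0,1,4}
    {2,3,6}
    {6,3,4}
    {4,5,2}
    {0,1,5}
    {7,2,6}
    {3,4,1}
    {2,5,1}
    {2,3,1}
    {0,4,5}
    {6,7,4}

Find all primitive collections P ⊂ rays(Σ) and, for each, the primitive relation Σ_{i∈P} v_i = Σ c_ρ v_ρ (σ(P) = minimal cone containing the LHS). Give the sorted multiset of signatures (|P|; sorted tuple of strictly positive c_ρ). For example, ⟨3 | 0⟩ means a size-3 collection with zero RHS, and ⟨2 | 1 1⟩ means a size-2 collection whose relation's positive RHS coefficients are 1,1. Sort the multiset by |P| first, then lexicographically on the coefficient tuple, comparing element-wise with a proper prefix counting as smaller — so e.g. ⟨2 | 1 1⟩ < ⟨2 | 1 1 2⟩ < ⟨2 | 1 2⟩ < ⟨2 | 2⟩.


14 collections generate NE(X_Σ); each relation:

  • {0,7}:  v_{0} + v_{7} = 0  ⟹  sig = ⟨2 | 0⟩
  • {0,2}:  v_{0} + v_{2} = v_{5}  ⟹  sig = ⟨2 | 1⟩
  • {0,6}:  v_{0} + v_{6} = v_{1}  ⟹  sig = ⟨2 | 1⟩
  • {1,6}:  v_{1} + v_{6} = v_{3}  ⟹  sig = ⟨2 | 1⟩
  • {1,7}:  v_{1} + v_{7} = v_{6}  ⟹  sig = ⟨2 | 1⟩
  • {5,7}:  v_{5} + v_{7} = v_{2}  ⟹  sig = ⟨2 | 1⟩
  • {5,6}:  v_{5} + v_{6} = v_{1} + v_{2}  ⟹  sig = ⟨2 | 1 1⟩
  • {3,5}:  v_{3} + v_{5} = 2·v_{1} + v_{2}  ⟹  sig = ⟨2 | 1 2⟩
  • {0,3}:  v_{0} + v_{3} = 2·v_{1}  ⟹  sig = ⟨2 | 2⟩
  • {3,7}:  v_{3} + v_{7} = 2·v_{6}  ⟹  sig = ⟨2 | 2⟩
  • {2,4,6}:  v_{2} + v_{4} + v_{6} = 0  ⟹  sig = ⟨3 | 0⟩
  • {1,2,4}:  v_{1} + v_{2} + v_{4} = v_{0}  ⟹  sig = ⟨3 | 1⟩
  • {2,3,4}:  v_{2} + v_{3} + v_{4} = v_{1}  ⟹  sig = ⟨3 | 1⟩
  • {1,4,5}:  v_{1} + v_{4} + v_{5} = 2·v_{0}  ⟹  sig = ⟨3 | 2⟩

Signatures (|P|; sorted positive RHS coefficients), sorted:
{ ⟨2 | 0⟩,  ⟨2 | 1⟩ ×5,  ⟨2 | 1 1⟩,  ⟨2 | 1 2⟩,  ⟨2 | 2⟩ ×2,  ⟨3 | 0⟩,  ⟨3 | 1⟩ ×2,  ⟨3 | 2⟩ }
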